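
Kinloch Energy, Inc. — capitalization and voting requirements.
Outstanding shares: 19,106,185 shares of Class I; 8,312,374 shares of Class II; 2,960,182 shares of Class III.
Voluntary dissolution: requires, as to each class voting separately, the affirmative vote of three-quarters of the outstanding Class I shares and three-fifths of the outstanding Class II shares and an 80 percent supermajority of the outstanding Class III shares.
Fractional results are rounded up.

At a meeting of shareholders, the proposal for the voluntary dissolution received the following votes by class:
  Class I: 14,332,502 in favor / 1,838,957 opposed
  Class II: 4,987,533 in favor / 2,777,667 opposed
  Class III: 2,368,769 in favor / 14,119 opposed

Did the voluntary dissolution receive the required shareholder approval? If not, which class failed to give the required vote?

Approved — every class gave the required vote.

Class I: 3/4 of 19106185 = 14329638.75, rounded up to 14329639; 14,329,639 required, 14,332,502 in favor — approved.
Class II: 3/5 of 8312374 = 4987424.40, rounded up to 4987425; 4,987,425 required, 4,987,533 in favor — approved.
Class III: 4/5 of 2960182 = 2368145.60, rounded up to 2368146; 2,368,146 required, 2,368,769 in favor — approved.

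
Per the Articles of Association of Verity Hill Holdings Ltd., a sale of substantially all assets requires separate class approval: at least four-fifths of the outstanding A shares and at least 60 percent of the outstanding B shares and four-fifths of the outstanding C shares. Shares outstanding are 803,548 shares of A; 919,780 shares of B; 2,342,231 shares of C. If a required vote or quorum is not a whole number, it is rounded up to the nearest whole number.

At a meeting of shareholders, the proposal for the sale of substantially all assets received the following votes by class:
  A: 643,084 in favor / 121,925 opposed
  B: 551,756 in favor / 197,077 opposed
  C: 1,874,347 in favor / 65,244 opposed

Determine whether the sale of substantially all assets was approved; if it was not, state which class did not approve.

A: 4/5 of 803548 = 642838.40, rounded up to 642839; 642,839 required, 643,084 in favor — approved.
B: 3/5 of 919780 = 551868; 551,868 required, 551,756 in favor — not approved.
C: 4/5 of 2342231 = 1873784.80, rounded up to 1873785; 1,873,785 required, 1,874,347 in favor — approved.

Not approved — the B shares did not give the required vote.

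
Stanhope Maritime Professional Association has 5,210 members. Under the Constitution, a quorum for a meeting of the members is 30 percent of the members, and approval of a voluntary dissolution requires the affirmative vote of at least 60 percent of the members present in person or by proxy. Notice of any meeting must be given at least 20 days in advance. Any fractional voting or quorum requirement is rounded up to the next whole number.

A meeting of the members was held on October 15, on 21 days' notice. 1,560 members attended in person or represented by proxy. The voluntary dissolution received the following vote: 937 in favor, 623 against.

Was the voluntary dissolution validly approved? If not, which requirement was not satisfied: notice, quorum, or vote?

Notice: 21 days given; 20 required. Satisfied.
Quorum: 30% of 5,210 = 1,563; 1,560 present. Not satisfied.
Vote: requires three-fifths of those present (1,560); 3/5 of 1560 = 936, so 936 needed; 937 in favor. Satisfied.

Invalid — quorum requirement not satisfied.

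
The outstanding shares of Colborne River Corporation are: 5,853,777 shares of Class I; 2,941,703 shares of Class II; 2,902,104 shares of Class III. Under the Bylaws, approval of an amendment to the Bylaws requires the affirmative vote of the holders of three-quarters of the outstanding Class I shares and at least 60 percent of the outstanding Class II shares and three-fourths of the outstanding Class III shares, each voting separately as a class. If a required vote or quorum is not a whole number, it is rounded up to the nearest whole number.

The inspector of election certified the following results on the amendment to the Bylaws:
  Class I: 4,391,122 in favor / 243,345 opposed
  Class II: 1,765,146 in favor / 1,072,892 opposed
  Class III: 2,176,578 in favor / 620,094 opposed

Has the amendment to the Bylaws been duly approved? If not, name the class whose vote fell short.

Approved — every class gave the required vote.

Class I: 3/4 of 5853777 = 4390332.75, rounded up to 4390333; 4,390,333 required, 4,391,122 in favor — approved.
Class II: 3/5 of 2941703 = 1765021.80, rounded up to 1765022; 1,765,022 required, 1,765,146 in favor — approved.
Class III: 3/4 of 2902104 = 2176578; 2,176,578 required, 2,176,578 in favor — approved.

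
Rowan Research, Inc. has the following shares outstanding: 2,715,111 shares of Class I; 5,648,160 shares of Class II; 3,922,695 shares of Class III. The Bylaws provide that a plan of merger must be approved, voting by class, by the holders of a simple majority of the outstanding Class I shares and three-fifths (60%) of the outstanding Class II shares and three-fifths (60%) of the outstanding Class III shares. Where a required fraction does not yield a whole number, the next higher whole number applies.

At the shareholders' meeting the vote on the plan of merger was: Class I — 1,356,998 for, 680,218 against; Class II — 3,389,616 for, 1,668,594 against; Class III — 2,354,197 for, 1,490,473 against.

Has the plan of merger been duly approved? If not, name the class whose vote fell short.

Not approved — the Class I shares did not give the required vote.

Class I: a majority of 2715111 is 1357556; 1,357,556 required, 1,356,998 in favor — not approved.
Class II: 3/5 of 5648160 = 3388896; 3,388,896 required, 3,389,616 in favor — approved.
Class III: 3/5 of 3922695 = 2353617; 2,353,617 required, 2,354,197 in favor — approved.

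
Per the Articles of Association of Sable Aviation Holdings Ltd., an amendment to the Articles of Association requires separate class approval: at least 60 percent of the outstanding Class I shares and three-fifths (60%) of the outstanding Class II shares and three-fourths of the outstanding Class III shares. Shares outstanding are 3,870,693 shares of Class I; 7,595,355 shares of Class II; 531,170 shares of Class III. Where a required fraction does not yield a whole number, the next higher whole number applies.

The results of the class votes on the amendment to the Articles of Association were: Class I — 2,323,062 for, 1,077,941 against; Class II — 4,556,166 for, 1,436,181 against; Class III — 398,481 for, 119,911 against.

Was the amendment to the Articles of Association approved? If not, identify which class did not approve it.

Class I: 3/5 of 3870693 = 2322415.80, rounded up to 2322416; 2,322,416 required, 2,323,062 in favor — approved.
Class II: 3/5 of 7595355 = 4557213; 4,557,213 required, 4,556,166 in favor — not approved.
Class III: 3/4 of 531170 = 398377.50, rounded up to 398378; 398,378 required, 398,481 in favor — approved.

Not approved — the Class II shares did not give the required vote.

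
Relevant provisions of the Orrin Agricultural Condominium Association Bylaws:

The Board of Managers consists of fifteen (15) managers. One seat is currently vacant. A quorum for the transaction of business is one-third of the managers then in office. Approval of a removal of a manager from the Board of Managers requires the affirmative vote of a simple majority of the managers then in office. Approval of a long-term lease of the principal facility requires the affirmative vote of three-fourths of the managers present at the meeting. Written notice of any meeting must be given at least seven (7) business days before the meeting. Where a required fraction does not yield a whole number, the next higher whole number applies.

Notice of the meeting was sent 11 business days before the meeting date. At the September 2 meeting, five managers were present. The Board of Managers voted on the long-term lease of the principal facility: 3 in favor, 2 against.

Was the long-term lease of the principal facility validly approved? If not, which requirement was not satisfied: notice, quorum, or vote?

Invalid — vote requirement not satisfied.

Notice: 11 business days given; 7 required (11 ≥ 7). Satisfied.
Quorum: 5 present; quorum is 5. Satisfied.
Vote: the long-term lease of the principal facility requires three-fourths of the managers present (5). 3/4 of 5 = 3.75, rounded up to 4, so 4 affirmative votes are needed; 3 voted in favor. Not satisfied.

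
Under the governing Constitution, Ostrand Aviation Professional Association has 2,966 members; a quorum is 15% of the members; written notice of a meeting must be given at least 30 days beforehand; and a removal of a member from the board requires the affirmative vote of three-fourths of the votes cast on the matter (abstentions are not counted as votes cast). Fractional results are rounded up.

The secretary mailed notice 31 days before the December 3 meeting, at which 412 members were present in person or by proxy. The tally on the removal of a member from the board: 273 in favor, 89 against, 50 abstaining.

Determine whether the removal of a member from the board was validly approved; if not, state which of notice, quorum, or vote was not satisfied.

Notice: 31 days given; 30 required. Satisfied.
Quorum: 15% of 2,966 = 444.90, rounded up to 445; 412 present. Not satisfied.
Vote: requires three-fourths of the votes cast (412 − 50 abstaining = 362); 3/4 of 362 = 271.50, rounded up to 272, so 272 needed; 273 in favor. Satisfied.

Invalid — quorum requirement not satisfied.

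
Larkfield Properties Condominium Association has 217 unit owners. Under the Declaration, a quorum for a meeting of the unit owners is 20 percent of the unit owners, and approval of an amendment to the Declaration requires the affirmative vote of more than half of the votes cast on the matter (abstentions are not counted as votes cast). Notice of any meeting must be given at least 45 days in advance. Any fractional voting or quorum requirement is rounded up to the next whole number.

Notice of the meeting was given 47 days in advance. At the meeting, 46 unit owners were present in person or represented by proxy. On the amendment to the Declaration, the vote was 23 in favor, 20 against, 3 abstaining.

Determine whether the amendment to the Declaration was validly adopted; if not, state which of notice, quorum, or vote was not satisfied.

Valid — all requirements satisfied.

Notice: 47 days given; 45 required. Satisfied.
Quorum: 20% of 217 = 43.40, rounded up to 44; 46 present. Satisfied.
Vote: requires a majority of the votes cast (46 − 3 abstaining = 43); a majority of 43 is 22, so 22 needed; 23 in favor. Satisfied.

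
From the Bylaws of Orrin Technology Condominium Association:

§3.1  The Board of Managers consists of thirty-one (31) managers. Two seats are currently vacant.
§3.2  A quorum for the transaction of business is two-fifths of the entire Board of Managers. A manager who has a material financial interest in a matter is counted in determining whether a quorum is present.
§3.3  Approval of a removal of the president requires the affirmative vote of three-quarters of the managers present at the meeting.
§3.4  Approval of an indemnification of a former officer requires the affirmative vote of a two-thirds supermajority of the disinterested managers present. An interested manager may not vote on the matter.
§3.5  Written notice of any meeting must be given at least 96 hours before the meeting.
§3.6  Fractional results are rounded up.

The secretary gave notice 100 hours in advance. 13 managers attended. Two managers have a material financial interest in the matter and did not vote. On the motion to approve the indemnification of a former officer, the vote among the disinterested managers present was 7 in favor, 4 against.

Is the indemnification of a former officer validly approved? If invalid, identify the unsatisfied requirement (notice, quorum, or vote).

Notice: 100 hours given; 96 required (100 ≥ 96). Satisfied.
Quorum: 13 present (interested managers count toward quorum); quorum is 13. Satisfied.
Vote: the indemnification of a former officer requires two-thirds of the disinterested managers present (13 − 2 = 11). 2/3 of 11 = 7.33, rounded up to 8, so 8 affirmative votes are needed; 7 voted in favor. Not satisfied.

Invalid — vote requirement not satisfied.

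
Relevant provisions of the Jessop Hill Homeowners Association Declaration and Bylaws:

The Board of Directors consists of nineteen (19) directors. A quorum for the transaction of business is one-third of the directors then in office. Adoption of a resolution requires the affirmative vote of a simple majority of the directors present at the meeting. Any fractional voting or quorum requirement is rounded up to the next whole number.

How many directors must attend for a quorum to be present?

1/3 of 19 = 6.33, rounded up to 7.

7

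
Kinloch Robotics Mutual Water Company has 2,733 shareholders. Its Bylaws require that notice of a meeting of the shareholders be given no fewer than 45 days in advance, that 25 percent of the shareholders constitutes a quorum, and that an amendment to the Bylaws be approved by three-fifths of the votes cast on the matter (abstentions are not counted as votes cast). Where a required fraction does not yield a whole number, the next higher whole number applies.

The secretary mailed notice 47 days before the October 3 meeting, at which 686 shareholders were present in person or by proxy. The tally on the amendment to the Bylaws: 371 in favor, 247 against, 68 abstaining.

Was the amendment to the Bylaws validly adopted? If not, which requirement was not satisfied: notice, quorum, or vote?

Notice: 47 days given; 45 required. Satisfied.
Quorum: 25% of 2,733 = 683.25, rounded up to 684; 686 present. Satisfied.
Vote: requires three-fifths of the votes cast (686 − 68 abstaining = 618); 3/5 of 618 = 370.80, rounded up to 371, so 371 needed; 371 in favor. Satisfied.

Valid — all requirements satisfied.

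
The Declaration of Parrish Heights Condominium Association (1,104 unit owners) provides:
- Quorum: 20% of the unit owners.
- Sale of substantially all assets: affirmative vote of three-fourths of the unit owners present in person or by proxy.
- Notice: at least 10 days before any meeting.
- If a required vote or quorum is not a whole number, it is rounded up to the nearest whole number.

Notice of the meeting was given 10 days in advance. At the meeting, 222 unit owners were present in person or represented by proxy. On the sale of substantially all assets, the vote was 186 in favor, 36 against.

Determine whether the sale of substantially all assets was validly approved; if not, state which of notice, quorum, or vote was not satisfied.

Notice: 10 days given; 10 required. Satisfied.
Quorum: 20% of 1,104 = 220.80, rounded up to 221; 222 present. Satisfied.
Vote: requires three-fourths of those present (222); 3/4 of 222 = 166.50, rounded up to 167, so 167 needed; 186 in favor. Satisfied.

Valid — all requirements satisfied.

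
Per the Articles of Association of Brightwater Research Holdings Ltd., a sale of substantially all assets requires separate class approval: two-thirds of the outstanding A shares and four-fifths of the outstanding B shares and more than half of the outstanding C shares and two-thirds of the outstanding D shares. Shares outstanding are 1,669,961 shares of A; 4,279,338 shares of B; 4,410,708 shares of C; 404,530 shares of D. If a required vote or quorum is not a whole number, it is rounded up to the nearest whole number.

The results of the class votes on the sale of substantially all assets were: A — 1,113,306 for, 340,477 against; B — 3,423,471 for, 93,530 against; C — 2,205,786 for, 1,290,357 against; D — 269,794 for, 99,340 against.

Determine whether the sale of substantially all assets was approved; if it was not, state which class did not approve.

A: 2/3 of 1669961 = 1113307.33, rounded up to 1113308; 1,113,308 required, 1,113,306 in favor — not approved.
B: 4/5 of 4279338 = 3423470.40, rounded up to 3423471; 3,423,471 required, 3,423,471 in favor — approved.
C: a majority of 4410708 is 2205355; 2,205,355 required, 2,205,786 in favor — approved.
D: 2/3 of 404530 = 269686.67, rounded up to 269687; 269,687 required, 269,794 in favor — approved.

Not approved — the A shares did not give the required vote.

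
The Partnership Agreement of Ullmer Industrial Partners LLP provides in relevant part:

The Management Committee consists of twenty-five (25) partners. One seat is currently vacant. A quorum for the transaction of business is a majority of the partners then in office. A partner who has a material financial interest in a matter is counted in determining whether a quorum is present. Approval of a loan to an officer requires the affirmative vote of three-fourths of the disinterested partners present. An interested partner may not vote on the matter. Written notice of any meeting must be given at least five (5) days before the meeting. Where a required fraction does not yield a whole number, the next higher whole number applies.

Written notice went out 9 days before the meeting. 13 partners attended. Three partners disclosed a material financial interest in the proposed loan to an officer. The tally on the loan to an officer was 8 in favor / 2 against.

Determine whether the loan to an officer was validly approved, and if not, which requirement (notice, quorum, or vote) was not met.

Notice: 9 days given; 5 required (9 ≥ 5). Satisfied.
Quorum: 13 present (interested partners count toward quorum); quorum is 13. Satisfied.
Vote: the loan to an officer requires three-fourths of the disinterested partners present (13 − 3 = 10). 3/4 of 10 = 7.50, rounded up to 8, so 8 affirmative votes are needed; 8 voted in favor. Satisfied.

Valid — all requirements satisfied.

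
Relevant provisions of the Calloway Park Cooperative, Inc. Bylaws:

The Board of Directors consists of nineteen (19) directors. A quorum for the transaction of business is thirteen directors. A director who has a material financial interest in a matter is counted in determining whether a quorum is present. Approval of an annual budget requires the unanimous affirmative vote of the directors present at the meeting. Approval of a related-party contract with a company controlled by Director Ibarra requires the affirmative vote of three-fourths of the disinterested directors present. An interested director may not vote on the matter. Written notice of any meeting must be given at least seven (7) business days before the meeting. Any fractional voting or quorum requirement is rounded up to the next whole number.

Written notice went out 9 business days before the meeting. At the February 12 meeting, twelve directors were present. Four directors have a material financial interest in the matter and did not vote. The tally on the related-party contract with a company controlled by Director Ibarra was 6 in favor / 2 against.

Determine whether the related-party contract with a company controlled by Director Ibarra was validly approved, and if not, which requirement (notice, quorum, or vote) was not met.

Invalid — quorum requirement not satisfied.

Notice: 9 business days given; 7 required (9 ≥ 7). Satisfied.
Quorum: 12 present (interested directors count toward quorum); quorum is 13. Not satisfied.
Vote: the related-party contract with a company controlled by Director Ibarra requires three-fourths of the disinterested directors present (12 − 4 = 8). 3/4 of 8 = 6, so 6 affirmative votes are needed; 6 voted in favor. Satisfied. (Moot — without a quorum no business can be validly transacted.)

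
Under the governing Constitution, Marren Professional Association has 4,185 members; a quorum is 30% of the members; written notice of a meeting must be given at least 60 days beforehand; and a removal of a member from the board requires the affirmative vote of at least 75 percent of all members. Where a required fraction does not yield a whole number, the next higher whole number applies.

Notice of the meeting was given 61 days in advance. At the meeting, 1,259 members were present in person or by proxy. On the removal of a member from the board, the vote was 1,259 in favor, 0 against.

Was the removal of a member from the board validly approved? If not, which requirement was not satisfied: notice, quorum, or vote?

Invalid — vote requirement not satisfied.

Notice: 61 days given; 60 required. Satisfied.
Quorum: 30% of 4,185 = 1,255.50, rounded up to 1,256; 1,259 present. Satisfied.
Vote: requires three-fourths of all members (4,185); 3/4 of 4185 = 3138.75, rounded up to 3139, so 3,139 needed; 1,259 in favor. Not satisfied.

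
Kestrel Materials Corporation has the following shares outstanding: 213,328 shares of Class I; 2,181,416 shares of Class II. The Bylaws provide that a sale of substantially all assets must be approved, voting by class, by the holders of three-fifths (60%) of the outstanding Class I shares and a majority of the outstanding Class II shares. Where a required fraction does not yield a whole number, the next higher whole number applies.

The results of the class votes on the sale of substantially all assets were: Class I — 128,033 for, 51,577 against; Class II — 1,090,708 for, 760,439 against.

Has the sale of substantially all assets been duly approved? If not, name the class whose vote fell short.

Class I: 3/5 of 213328 = 127996.80, rounded up to 127997; 127,997 required, 128,033 in favor — approved.
Class II: a majority of 2181416 is 1090709; 1,090,709 required, 1,090,708 in favor — not approved.

Not approved — the Class II shares did not give the required vote.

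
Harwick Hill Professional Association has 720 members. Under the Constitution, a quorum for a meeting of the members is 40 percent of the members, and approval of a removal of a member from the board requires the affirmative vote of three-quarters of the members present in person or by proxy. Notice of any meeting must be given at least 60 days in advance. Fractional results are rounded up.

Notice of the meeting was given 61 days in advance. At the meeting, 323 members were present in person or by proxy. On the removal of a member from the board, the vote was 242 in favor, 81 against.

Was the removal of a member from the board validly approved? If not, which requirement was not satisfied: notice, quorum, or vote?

Notice: 61 days given; 60 required. Satisfied.
Quorum: 40% of 720 = 288; 323 present. Satisfied.
Vote: requires three-fourths of those present (323); 3/4 of 323 = 242.25, rounded up to 243, so 243 needed; 242 in favor. Not satisfied.

Invalid — vote requirement not satisfied.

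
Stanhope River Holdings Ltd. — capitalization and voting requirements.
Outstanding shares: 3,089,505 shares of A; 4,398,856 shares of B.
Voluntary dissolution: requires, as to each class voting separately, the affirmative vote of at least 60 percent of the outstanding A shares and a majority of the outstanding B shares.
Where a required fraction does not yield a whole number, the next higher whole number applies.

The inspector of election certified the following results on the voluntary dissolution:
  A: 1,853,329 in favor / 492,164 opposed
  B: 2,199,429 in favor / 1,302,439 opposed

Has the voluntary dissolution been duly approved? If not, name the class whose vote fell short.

A: 3/5 of 3089505 = 1853703; 1,853,703 required, 1,853,329 in favor — not approved.
B: a majority of 4398856 is 2199429; 2,199,429 required, 2,199,429 in favor — approved.

Not approved — the A shares did not give the required vote.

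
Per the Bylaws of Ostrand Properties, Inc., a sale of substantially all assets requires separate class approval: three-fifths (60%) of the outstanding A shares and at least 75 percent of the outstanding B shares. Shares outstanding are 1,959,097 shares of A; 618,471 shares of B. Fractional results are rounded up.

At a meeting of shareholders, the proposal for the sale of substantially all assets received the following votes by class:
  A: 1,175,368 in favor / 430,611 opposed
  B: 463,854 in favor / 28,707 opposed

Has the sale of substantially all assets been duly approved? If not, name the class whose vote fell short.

A: 3/5 of 1959097 = 1175458.20, rounded up to 1175459; 1,175,459 required, 1,175,368 in favor — not approved.
B: 3/4 of 618471 = 463853.25, rounded up to 463854; 463,854 required, 463,854 in favor — approved.

Not approved — the A shares did not give the required vote.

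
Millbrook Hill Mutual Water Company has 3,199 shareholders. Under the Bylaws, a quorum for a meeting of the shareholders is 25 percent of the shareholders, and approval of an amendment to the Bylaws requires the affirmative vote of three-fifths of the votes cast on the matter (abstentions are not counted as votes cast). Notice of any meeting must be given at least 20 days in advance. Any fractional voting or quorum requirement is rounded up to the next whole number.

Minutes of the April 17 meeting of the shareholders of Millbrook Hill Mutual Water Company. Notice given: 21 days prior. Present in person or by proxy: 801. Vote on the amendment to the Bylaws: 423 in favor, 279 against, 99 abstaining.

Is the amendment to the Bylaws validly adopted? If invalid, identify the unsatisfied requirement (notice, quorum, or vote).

Notice: 21 days given; 20 required. Satisfied.
Quorum: 25% of 3,199 = 799.75, rounded up to 800; 801 present. Satisfied.
Vote: requires three-fifths of the votes cast (801 − 99 abstaining = 702); 3/5 of 702 = 421.20, rounded up to 422, so 422 needed; 423 in favor. Satisfied.

Valid — all requirements satisfied.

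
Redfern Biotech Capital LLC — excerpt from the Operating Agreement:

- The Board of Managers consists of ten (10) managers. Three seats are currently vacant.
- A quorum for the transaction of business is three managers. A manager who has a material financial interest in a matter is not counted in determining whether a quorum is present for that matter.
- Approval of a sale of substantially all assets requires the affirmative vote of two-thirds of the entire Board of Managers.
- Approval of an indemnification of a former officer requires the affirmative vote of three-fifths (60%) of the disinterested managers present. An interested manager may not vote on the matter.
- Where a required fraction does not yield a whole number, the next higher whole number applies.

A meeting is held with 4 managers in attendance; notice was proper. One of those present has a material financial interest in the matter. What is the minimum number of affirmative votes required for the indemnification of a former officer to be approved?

The indemnification of a former officer requires three-fifths of the disinterested managers present (4 − 1 = 3).
3/5 of 3 = 1.80, rounded up to 2.

2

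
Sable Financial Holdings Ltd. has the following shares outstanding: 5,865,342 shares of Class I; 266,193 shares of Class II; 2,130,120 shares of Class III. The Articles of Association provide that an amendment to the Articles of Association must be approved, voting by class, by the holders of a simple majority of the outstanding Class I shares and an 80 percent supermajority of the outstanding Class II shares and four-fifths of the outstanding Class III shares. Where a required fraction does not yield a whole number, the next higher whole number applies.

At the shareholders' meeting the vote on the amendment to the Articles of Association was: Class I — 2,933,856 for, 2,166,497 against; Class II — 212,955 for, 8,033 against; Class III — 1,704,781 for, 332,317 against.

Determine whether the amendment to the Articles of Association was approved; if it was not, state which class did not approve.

Class I: a majority of 5865342 is 2932672; 2,932,672 required, 2,933,856 in favor — approved.
Class II: 4/5 of 266193 = 212954.40, rounded up to 212955; 212,955 required, 212,955 in favor — approved.
Class III: 4/5 of 2130120 = 1704096; 1,704,096 required, 1,704,781 in favor — approved.

Approved — every class gave the required vote.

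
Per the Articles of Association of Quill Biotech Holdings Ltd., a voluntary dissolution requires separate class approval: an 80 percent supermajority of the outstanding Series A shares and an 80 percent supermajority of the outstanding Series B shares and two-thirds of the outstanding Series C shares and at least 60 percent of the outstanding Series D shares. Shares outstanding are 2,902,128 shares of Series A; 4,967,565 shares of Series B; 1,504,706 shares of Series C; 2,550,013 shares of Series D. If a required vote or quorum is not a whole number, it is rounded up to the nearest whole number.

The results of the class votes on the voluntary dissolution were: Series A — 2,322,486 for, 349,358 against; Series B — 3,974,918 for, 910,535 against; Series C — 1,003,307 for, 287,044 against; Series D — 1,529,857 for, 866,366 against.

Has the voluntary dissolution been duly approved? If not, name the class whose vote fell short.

Series A: 4/5 of 2902128 = 2321702.40, rounded up to 2321703; 2,321,703 required, 2,322,486 in favor — approved.
Series B: 4/5 of 4967565 = 3974052; 3,974,052 required, 3,974,918 in favor — approved.
Series C: 2/3 of 1504706 = 1003137.33, rounded up to 1003138; 1,003,138 required, 1,003,307 in favor — approved.
Series D: 3/5 of 2550013 = 1530007.80, rounded up to 1530008; 1,530,008 required, 1,529,857 in favor — not approved.

Not approved — the Series D shares did not give the required vote.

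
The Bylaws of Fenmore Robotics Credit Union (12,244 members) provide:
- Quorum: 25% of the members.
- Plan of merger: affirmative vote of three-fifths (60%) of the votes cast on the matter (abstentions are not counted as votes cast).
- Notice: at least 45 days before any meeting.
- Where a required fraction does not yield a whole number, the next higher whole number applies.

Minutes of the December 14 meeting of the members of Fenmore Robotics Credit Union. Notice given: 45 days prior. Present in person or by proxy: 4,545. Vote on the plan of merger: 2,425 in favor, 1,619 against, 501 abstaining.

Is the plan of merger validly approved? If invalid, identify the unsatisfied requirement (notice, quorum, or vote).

Invalid — vote requirement not satisfied.

Notice: 45 days given; 45 required. Satisfied.
Quorum: 25% of 12,244 = 3,061; 4,545 present. Satisfied.
Vote: requires three-fifths of the votes cast (4,545 − 501 abstaining = 4,044); 3/5 of 4044 = 2426.40, rounded up to 2427, so 2,427 needed; 2,425 in favor. Not satisfied.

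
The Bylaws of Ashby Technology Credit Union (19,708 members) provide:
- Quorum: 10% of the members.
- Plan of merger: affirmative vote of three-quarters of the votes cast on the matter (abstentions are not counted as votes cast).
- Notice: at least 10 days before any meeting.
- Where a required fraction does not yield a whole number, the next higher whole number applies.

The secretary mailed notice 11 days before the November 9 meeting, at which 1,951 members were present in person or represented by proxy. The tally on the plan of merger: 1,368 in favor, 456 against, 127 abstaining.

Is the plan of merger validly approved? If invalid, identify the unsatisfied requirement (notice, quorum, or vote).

Notice: 11 days given; 10 required. Satisfied.
Quorum: 10% of 19,708 = 1,970.80, rounded up to 1,971; 1,951 present. Not satisfied.
Vote: requires three-fourths of the votes cast (1,951 − 127 abstaining = 1,824); 3/4 of 1824 = 1368, so 1,368 needed; 1,368 in favor. Satisfied.

Invalid — quorum requirement not satisfied.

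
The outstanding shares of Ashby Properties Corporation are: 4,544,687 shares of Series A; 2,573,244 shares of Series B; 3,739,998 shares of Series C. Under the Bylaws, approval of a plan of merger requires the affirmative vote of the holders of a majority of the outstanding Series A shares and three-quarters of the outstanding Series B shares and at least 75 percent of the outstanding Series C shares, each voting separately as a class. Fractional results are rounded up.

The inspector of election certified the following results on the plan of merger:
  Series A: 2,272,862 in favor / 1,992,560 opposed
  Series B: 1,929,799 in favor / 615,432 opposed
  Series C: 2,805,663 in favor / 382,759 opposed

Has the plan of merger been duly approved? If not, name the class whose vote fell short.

Not approved — the Series B shares did not give the required vote.

Series A: a majority of 4544687 is 2272344; 2,272,344 required, 2,272,862 in favor — approved.
Series B: 3/4 of 2573244 = 1929933; 1,929,933 required, 1,929,799 in favor — not approved.
Series C: 3/4 of 3739998 = 2804998.50, rounded up to 2804999; 2,804,999 required, 2,805,663 in favor — approved.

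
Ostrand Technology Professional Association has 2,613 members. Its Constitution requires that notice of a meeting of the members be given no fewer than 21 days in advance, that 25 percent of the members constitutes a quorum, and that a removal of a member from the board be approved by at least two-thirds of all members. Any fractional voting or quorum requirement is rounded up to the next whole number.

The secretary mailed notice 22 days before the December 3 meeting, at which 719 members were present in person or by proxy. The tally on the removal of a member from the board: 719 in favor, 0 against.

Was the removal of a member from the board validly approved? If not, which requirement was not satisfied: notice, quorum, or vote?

Notice: 22 days given; 21 required. Satisfied.
Quorum: 25% of 2,613 = 653.25, rounded up to 654; 719 present. Satisfied.
Vote: requires two-thirds of all members (2,613); 2/3 of 2613 = 1742, so 1,742 needed; 719 in favor. Not satisfied.

Invalid — vote requirement not satisfied.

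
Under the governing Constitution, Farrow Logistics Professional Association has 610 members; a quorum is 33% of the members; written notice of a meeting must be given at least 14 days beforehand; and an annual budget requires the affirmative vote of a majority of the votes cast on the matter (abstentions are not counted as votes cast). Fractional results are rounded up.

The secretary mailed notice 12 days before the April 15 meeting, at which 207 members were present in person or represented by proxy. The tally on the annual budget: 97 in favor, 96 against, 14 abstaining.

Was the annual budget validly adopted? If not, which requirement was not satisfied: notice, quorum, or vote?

Invalid — notice requirement not satisfied.

Notice: 12 days given; 14 required. Not satisfied.
Quorum: 33% of 610 = 201.30, rounded up to 202; 207 present. Satisfied.
Vote: requires a majority of the votes cast (207 − 14 abstaining = 193); a majority of 193 is 97, so 97 needed; 97 in favor. Satisfied.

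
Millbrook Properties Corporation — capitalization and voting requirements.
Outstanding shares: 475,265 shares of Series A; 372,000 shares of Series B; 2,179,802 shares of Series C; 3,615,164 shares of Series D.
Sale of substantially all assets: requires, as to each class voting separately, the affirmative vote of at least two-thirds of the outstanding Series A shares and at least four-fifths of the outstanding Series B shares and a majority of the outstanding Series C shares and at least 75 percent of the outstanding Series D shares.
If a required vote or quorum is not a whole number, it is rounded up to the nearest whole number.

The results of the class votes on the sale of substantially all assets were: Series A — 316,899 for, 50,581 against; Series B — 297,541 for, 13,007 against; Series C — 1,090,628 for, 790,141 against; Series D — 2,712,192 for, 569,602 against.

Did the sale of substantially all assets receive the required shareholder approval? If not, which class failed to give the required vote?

Series A: 2/3 of 475265 = 316843.33, rounded up to 316844; 316,844 required, 316,899 in favor — approved.
Series B: 4/5 of 372000 = 297600; 297,600 required, 297,541 in favor — not approved.
Series C: a majority of 2179802 is 1089902; 1,089,902 required, 1,090,628 in favor — approved.
Series D: 3/4 of 3615164 = 2711373; 2,711,373 required, 2,712,192 in favor — approved.

Not approved — the Series B shares did not give the required vote.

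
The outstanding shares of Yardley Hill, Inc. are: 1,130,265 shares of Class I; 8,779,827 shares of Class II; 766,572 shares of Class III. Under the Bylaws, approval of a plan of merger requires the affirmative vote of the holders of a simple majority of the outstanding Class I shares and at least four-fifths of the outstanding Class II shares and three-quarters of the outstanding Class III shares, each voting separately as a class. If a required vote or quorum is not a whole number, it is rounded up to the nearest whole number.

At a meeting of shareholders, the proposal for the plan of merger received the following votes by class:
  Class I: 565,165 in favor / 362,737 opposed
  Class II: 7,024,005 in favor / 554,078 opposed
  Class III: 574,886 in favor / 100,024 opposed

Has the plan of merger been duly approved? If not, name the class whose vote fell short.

Class I: a majority of 1130265 is 565133; 565,133 required, 565,165 in favor — approved.
Class II: 4/5 of 8779827 = 7023861.60, rounded up to 7023862; 7,023,862 required, 7,024,005 in favor — approved.
Class III: 3/4 of 766572 = 574929; 574,929 required, 574,886 in favor — not approved.

Not approved — the Class III shares did not give the required vote.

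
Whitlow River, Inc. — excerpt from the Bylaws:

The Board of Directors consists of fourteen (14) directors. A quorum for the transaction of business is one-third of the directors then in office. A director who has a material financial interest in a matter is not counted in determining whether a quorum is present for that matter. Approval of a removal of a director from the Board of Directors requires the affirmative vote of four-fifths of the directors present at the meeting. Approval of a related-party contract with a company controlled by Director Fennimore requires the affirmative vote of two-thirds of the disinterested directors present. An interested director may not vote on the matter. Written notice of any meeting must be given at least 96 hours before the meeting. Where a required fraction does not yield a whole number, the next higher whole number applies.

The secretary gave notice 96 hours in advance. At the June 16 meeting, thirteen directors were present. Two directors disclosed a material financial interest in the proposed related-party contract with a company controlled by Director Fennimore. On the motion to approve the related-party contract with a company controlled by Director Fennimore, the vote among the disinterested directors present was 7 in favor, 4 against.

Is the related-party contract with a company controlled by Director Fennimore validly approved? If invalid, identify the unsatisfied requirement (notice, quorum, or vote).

Invalid — vote requirement not satisfied.

Notice: 96 hours given; 96 required (96 ≥ 96). Satisfied.
Quorum: 13 present, but the 2 interested directors do not count, leaving 11. Quorum is 5. Satisfied.
Vote: the related-party contract with a company controlled by Director Fennimore requires two-thirds of the disinterested directors present (13 − 2 = 11). 2/3 of 11 = 7.33, rounded up to 8, so 8 affirmative votes are needed; 7 voted in favor. Not satisfied.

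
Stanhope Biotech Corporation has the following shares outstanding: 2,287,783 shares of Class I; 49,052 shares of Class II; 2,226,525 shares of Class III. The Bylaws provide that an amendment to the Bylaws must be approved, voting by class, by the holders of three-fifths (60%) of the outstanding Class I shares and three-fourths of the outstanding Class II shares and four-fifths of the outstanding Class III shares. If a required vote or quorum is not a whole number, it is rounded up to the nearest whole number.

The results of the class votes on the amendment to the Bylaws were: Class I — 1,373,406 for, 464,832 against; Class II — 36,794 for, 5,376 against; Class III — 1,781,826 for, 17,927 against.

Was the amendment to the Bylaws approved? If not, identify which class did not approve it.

Approved — every class gave the required vote.

Class I: 3/5 of 2287783 = 1372669.80, rounded up to 1372670; 1,372,670 required, 1,373,406 in favor — approved.
Class II: 3/4 of 49052 = 36789; 36,789 required, 36,794 in favor — approved.
Class III: 4/5 of 2226525 = 1781220; 1,781,220 required, 1,781,826 in favor — approved.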